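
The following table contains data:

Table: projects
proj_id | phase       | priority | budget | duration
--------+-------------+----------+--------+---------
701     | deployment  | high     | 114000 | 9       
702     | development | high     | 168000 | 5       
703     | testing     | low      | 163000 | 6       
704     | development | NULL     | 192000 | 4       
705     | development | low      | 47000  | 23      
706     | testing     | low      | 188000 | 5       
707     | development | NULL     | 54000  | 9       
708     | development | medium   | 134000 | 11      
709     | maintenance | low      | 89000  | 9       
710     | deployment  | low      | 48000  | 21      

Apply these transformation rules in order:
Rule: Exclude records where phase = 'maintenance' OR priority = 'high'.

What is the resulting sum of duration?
79

Step 1: Find records where phase = 'maintenance' OR priority = 'high'
Step 2: 3 records match, summing to 23
Step 3: Original sum: 102
Step 4: Remaining sum = 102 - 23 = 79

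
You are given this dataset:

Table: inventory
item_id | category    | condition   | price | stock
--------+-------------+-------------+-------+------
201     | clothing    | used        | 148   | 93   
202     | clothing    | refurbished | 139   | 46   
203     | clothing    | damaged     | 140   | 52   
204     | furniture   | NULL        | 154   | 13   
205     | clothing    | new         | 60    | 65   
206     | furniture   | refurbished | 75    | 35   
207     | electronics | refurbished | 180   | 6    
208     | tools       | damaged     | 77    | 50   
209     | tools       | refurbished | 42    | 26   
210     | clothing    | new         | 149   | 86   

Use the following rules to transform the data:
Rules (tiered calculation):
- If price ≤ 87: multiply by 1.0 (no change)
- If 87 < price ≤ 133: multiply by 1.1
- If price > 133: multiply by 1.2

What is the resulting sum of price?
1346.0

Step 1: Tier 1 (price ≤ 87): 4 records, sum = 254 × 1.0 = 254.0
Step 2: Tier 2 (87 < price ≤ 133): 0 records, sum = 0 × 1.1 = 0.0
Step 3: Tier 3 (price > 133): 6 records, sum = 910 × 1.2 = 1092.0
Step 4: Final sum = 254.0 + 0.0 + 1092.0 = 1346.0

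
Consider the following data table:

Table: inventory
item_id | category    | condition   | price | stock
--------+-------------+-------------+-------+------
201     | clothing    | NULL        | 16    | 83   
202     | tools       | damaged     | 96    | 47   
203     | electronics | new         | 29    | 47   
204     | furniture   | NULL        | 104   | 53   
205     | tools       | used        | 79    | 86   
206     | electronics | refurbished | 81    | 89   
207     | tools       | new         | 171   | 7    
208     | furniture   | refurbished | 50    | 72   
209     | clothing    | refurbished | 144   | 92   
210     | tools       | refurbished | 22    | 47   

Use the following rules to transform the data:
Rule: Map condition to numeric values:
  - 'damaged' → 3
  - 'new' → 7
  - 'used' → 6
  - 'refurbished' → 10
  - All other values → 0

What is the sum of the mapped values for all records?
63

Step 1: Apply mapping to each record
Step 2: Count by status:
  'damaged': 1 records × 3 = 3
  'new': 2 records × 7 = 14
  'used': 1 records × 6 = 6
  'refurbished': 4 records × 10 = 40
Step 3: Sum all mapped values = 63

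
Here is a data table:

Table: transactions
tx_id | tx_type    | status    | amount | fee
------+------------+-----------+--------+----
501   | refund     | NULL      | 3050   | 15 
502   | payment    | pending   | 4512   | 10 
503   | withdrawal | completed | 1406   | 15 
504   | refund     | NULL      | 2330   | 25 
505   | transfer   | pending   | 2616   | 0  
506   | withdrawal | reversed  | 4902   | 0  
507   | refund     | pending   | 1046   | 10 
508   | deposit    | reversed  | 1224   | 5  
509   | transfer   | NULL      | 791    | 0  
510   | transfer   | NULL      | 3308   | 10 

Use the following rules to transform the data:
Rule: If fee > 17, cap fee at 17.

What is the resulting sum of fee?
82

Step 1: 1 records have fee > 17
Step 2: These records originally summed to 25
Step 3: After capping: 1 × 17 = 17
Step 4: Unaffected records sum: 65
Step 5: Final sum = 17 + 65 = 82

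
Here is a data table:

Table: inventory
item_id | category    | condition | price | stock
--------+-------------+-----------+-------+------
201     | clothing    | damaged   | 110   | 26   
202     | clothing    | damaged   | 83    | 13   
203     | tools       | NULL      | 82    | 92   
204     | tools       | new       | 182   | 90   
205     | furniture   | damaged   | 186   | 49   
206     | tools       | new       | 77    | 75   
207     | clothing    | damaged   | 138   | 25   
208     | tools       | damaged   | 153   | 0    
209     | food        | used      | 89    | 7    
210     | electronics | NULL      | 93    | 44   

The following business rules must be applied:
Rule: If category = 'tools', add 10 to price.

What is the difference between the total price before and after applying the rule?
40

Step 1: Original sum of price = 1193
Step 2: 4 records have category = 'tools'
Step 3: Each affected record changes by 10
Step 4: Total change = 4 × 10 = 40
Step 5: New sum = 1193 + 40 = 1233
Step 6: Difference = |1233 - 1193| = 40
        (Sum increased by 40)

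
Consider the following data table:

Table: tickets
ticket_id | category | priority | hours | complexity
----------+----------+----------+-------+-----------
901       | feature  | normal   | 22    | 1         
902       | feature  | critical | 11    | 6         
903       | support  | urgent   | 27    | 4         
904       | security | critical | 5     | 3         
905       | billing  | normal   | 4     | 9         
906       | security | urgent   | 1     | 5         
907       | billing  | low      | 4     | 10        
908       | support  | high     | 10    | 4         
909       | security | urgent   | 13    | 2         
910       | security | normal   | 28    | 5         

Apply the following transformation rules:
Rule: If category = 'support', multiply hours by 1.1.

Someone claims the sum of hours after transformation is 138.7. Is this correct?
No, the correct result is 128.7.

Step 1: Calculate the correct sum after transformation
Step 2: Apply multiplier 1.1 to records where category = 'support'
Step 3: Correct result = 128.7
Step 4: Claimed result = 138.7
Step 5: 128.7 ≠ 138.7
Conclusion: The claimed result is incorrect. The correct answer is 128.7.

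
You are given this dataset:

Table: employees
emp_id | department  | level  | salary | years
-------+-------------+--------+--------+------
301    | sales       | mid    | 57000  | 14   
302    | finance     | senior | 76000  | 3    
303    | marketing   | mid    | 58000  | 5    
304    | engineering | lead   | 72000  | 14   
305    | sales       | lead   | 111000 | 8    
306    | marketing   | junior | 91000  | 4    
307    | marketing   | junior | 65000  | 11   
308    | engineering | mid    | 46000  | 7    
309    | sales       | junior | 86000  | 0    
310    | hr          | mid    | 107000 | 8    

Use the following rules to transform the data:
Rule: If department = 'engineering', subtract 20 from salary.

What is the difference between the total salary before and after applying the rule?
40

Step 1: Original sum of salary = 769000
Step 2: 2 records have department = 'engineering'
Step 3: Each affected record changes by -20
Step 4: Total change = 2 × -20 = -40
Step 5: New sum = 769000 + -40 = 768960
Step 6: Difference = |768960 - 769000| = 40
        (Sum decreased by 40)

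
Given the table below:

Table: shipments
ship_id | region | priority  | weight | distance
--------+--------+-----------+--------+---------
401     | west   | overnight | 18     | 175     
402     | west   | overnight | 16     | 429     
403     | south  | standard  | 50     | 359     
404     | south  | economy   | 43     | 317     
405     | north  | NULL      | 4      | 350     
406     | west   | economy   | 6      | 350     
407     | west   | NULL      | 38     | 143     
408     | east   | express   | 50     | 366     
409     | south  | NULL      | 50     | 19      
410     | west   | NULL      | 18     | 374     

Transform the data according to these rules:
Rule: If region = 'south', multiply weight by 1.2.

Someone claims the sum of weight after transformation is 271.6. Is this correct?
No, the correct result is 321.6.

Step 1: Calculate the correct sum after transformation
Step 2: Apply multiplier 1.2 to records where region = 'south'
Step 3: Correct result = 321.6
Step 4: Claimed result = 271.6
Step 5: 321.6 ≠ 271.6
Conclusion: The claimed result is incorrect. The correct answer is 321.6.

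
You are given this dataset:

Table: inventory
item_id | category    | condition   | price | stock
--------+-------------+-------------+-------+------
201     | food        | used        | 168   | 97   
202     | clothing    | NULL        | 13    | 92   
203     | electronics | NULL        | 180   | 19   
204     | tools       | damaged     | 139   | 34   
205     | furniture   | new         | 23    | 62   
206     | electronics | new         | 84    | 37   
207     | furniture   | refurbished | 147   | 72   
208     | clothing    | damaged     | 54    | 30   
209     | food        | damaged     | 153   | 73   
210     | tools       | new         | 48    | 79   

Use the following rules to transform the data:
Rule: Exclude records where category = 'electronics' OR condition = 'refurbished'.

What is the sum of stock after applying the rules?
467

Step 1: Find records where category = 'electronics' OR condition = 'refurbished'
Step 2: 3 records match, summing to 128
Step 3: Original sum: 595
Step 4: Remaining sum = 595 - 128 = 467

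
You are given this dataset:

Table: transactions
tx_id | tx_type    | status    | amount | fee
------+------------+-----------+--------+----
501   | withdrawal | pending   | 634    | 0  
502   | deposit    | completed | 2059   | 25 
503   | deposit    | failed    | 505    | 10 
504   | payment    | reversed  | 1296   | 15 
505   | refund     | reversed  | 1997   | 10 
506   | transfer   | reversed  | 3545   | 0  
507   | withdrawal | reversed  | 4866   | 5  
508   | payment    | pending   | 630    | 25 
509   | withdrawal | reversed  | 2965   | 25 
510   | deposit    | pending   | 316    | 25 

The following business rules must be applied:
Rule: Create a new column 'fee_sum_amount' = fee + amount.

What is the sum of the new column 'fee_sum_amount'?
18953

Step 1: For each record, compute fee + amount
Example calculations:
  0 + 634 = 634
  25 + 2059 = 2084
  10 + 505 = 515
  ...
Step 2: Sum all derived values
Step 3: Total = 18953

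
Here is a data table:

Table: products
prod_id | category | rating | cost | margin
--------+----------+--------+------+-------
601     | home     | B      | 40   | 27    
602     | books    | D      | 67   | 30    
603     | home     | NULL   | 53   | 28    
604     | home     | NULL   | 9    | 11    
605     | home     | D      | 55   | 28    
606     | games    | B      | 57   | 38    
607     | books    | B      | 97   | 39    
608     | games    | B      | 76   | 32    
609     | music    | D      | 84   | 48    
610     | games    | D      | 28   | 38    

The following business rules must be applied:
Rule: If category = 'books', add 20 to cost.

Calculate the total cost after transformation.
606

Step 1: Count records where category = 'books': 2
Step 2: Total bonus added: 2 × 20 = 40
Step 3: Original sum of cost: 566
Step 4: Final sum = 566 + 40 = 606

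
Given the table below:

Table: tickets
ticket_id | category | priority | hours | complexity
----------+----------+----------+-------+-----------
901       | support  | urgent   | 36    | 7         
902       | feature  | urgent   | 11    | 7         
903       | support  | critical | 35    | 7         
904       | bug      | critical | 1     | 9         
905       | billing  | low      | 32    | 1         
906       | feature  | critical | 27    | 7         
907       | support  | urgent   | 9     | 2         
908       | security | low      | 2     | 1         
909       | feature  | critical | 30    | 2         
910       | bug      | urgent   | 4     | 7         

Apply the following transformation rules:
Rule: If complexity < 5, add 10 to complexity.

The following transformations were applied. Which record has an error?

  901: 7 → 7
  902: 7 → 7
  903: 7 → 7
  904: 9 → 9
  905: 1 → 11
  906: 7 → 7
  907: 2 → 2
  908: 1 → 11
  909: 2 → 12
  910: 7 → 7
Record 907 has an error. The correct transformed value should be 12, not 2.

Step 1: Check each record against the rule
Step 2: Record 907 has complexity = 2
Step 3: Since 2 < 5, the bonus should have been applied
Step 4: Correct value = 12, but claimed value = 2
Conclusion: Record 907 has the error.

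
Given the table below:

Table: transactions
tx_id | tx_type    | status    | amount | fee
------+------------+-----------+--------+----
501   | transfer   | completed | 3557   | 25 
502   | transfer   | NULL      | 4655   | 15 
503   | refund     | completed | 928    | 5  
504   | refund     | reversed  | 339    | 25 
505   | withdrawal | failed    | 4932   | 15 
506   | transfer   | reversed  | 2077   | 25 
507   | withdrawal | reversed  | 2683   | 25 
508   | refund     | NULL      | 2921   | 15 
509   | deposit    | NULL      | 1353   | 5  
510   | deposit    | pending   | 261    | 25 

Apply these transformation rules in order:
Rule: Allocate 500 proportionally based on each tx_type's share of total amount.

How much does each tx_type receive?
deposit: 34.04, refund: 88.33, transfer: 217.01, withdrawal: 160.61

Step 1: Calculate total amount = 23706
Step 2: Calculate each tx_type's proportion:
  deposit: 1614/23706 = 6.81% → 34.04
  refund: 4188/23706 = 17.67% → 88.33
  transfer: 10289/23706 = 43.40% → 217.01
  withdrawal: 7615/23706 = 32.12% → 160.61
Step 3: Verify: sum of allocations ≈ 500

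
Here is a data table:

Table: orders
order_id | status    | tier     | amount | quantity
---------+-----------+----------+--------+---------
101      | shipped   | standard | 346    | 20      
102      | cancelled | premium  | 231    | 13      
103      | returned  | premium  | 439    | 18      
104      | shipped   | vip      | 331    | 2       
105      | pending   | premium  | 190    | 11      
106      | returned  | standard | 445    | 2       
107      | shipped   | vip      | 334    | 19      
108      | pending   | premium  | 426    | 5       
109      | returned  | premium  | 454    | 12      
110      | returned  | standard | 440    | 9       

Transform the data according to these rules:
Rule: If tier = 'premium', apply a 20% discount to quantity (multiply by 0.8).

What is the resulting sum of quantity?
99.2

Step 1: Records with tier = 'premium' have total quantity = 59
Step 2: Apply multiplier: 59 × 0.8 = 47.2
Step 3: Other records total: 52
Step 4: Final sum = 47.2 + 52 = 99.2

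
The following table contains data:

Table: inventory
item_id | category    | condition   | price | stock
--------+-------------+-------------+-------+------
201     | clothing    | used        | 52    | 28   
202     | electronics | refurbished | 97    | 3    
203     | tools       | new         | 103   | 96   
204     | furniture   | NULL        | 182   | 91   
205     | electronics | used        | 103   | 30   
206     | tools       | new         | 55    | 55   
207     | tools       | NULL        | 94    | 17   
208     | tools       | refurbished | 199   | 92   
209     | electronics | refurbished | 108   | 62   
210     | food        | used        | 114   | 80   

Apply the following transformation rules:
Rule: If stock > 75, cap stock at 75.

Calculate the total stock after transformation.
495

Step 1: 4 records have stock > 75
Step 2: These records originally summed to 359
Step 3: After capping: 4 × 75 = 300
Step 4: Unaffected records sum: 195
Step 5: Final sum = 300 + 195 = 495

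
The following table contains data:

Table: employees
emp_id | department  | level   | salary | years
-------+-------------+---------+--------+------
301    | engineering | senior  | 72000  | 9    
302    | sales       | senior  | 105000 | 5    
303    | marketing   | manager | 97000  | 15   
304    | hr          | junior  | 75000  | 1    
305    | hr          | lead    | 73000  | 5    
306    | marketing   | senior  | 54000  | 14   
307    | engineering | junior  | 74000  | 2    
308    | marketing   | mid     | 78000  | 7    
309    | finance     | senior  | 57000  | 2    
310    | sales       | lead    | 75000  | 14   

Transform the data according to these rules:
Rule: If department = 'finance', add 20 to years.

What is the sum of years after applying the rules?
94

Step 1: Count records where department = 'finance': 1
Step 2: Total bonus added: 1 × 20 = 20
Step 3: Original sum of years: 74
Step 4: Final sum = 74 + 20 = 94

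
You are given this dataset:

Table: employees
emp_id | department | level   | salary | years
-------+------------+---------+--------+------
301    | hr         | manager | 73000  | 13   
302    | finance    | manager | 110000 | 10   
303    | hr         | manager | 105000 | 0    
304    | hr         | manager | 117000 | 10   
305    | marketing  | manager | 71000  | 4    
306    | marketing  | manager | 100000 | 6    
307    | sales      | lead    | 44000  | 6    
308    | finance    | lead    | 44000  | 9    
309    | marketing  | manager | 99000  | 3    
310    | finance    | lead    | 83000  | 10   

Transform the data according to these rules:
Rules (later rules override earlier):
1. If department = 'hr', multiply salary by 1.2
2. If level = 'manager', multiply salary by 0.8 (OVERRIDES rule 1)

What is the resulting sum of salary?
711000.0

Step 1: Rule 2 takes priority for records with level = 'manager'
  - 7 records: 675000 × 0.8 = 540000.0
Step 2: Rule 1 applies to remaining records with department = 'hr'
  - 0 records: 0 × 1.2 = 0.0
Step 3: Other records unchanged: 171000
Step 4: Final sum = 540000.0 + 0.0 + 171000 = 711000.0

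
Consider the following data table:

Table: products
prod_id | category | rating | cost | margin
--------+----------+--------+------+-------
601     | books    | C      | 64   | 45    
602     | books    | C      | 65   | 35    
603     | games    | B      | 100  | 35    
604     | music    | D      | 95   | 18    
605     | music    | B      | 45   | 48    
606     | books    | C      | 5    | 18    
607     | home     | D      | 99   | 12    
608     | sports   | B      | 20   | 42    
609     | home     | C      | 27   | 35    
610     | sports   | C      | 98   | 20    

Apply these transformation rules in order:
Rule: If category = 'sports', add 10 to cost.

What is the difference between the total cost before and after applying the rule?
20

Step 1: Original sum of cost = 618
Step 2: 2 records have category = 'sports'
Step 3: Each affected record changes by 10
Step 4: Total change = 2 × 10 = 20
Step 5: New sum = 618 + 20 = 638
Step 6: Difference = |638 - 618| = 20
        (Sum increased by 20)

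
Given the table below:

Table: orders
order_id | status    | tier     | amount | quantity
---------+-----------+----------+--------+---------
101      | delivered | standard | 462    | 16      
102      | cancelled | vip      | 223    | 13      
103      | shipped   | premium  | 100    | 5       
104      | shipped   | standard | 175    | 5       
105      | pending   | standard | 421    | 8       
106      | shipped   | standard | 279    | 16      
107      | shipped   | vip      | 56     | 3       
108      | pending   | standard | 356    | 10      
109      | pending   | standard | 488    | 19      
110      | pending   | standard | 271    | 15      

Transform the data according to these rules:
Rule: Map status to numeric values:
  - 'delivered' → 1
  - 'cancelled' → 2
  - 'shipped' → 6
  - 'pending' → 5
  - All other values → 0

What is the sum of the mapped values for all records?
47

Step 1: Apply mapping to each record
Step 2: Count by status:
  'delivered': 1 records × 1 = 1
  'cancelled': 1 records × 2 = 2
  'shipped': 4 records × 6 = 24
  'pending': 4 records × 5 = 20
Step 3: Sum all mapped values = 47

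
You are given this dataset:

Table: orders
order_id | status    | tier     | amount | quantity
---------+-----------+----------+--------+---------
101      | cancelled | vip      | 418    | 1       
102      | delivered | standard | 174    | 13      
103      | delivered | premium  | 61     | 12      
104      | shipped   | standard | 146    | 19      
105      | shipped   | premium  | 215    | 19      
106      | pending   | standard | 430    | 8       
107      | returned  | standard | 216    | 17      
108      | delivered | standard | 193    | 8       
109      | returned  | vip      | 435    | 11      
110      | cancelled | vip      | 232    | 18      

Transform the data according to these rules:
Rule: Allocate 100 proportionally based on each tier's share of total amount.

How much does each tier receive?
premium: 10.95, standard: 45.99, vip: 43.06

Step 1: Calculate total amount = 2520
Step 2: Calculate each tier's proportion:
  premium: 276/2520 = 10.95% → 10.95
  standard: 1159/2520 = 45.99% → 45.99
  vip: 1085/2520 = 43.06% → 43.06
Step 3: Verify: sum of allocations ≈ 100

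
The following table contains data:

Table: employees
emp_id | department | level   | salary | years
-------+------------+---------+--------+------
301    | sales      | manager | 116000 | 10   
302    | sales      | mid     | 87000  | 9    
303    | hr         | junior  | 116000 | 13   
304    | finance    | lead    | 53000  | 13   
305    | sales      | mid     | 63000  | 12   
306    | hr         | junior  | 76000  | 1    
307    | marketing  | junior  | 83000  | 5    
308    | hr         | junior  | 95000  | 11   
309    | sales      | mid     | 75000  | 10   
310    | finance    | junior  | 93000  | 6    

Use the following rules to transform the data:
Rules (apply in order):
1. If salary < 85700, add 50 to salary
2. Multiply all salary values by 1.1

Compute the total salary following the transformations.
942975.0

Step 1: Apply Rule 1 - Add 50 to records with salary < 85700
  - 5 records affected: 350000 + (5 × 50) = 350250
  - Unaffected records: 507000
  - Sum after Rule 1: 857250
Step 2: Apply Rule 2 - Multiply all by 1.1
  - 857250 × 1.1 = 942975.0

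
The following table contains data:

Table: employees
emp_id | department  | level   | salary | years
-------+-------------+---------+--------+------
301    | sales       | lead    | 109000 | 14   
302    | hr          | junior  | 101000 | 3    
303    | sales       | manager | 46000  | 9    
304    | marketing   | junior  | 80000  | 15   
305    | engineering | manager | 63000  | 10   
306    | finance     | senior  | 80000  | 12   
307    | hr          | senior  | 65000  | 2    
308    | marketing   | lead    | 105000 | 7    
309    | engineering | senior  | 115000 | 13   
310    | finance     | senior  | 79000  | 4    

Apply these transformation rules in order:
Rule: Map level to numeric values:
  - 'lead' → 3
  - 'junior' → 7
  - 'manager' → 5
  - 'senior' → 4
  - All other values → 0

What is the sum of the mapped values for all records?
46

Step 1: Apply mapping to each record
Step 2: Count by status:
  'lead': 2 records × 3 = 6
  'junior': 2 records × 7 = 14
  'manager': 2 records × 5 = 10
  'senior': 4 records × 4 = 16
Step 3: Sum all mapped values = 46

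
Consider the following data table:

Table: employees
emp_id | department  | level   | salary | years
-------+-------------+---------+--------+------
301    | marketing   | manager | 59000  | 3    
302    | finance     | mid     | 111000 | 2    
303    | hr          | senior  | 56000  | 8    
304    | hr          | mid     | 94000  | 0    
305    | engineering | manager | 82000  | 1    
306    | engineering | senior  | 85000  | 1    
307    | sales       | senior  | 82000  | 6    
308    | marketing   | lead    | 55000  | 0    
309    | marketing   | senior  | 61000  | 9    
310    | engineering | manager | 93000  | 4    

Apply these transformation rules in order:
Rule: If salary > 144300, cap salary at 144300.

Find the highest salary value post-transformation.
111000

Step 1: Original maximum salary = 111000
Step 2: Check cap of 144300 against maximum
Step 3: No records exceed the cap (max 111000 <= cap 144300), so no capping applies
Step 4: Maximum after transformation = 111000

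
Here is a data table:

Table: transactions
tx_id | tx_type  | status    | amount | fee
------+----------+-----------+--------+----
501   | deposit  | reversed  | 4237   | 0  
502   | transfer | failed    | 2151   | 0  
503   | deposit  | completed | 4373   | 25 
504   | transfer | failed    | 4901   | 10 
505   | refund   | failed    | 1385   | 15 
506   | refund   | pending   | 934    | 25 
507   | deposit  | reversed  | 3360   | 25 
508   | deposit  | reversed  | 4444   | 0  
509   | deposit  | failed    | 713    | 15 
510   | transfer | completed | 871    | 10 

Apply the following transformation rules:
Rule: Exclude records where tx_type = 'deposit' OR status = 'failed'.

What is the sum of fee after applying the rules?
35

Step 1: Find records where tx_type = 'deposit' OR status = 'failed'
Step 2: 8 records match, summing to 90
Step 3: Original sum: 125
Step 4: Remaining sum = 125 - 90 = 35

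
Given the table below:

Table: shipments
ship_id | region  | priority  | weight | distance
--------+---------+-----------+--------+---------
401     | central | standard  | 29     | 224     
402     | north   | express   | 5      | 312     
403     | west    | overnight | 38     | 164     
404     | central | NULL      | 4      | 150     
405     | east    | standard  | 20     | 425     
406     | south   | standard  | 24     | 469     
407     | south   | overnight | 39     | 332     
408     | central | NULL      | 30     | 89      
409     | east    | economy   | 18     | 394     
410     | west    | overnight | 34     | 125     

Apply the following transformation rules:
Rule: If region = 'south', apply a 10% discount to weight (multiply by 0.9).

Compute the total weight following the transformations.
234.7

Step 1: Records with region = 'south' have total weight = 63
Step 2: Apply multiplier: 63 × 0.9 = 56.7
Step 3: Other records total: 178
Step 4: Final sum = 56.7 + 178 = 234.7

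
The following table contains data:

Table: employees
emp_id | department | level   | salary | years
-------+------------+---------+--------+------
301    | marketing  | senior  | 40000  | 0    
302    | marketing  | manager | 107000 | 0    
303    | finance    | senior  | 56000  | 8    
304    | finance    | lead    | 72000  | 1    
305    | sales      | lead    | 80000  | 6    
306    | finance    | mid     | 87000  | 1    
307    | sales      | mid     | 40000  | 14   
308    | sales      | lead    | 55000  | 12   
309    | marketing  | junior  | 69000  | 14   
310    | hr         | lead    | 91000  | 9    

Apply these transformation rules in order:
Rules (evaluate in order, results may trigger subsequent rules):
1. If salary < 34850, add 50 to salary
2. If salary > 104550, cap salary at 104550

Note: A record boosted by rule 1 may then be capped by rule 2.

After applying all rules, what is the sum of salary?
694550

Step 1: Apply rule 1 to records with salary < 34850
  - 0 records get bonus of 50
  - Of these, 0 records then exceed 104550 and get capped
Step 2: Apply rule 2 to records with salary > 104550
  - 1 records (original) are capped
Step 3: Calculate final sum = 694550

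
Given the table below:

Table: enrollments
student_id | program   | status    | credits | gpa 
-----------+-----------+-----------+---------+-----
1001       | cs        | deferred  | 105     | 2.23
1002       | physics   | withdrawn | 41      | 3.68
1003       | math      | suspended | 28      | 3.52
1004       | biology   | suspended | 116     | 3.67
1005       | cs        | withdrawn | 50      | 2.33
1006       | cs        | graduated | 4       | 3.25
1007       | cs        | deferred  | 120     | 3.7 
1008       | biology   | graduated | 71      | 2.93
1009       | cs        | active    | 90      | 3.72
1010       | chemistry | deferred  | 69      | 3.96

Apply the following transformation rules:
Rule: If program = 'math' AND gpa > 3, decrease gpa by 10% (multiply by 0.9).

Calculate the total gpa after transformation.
32.64

Step 1: Find records where program = 'math' AND gpa > 3
Step 2: 1 records match, summing to 3.52
Step 3: After multiplier: 3.52 × 0.9 = 3.17
Step 4: Unaffected records sum: 29.47
Step 5: Final sum = 3.17 + 29.47 = 32.64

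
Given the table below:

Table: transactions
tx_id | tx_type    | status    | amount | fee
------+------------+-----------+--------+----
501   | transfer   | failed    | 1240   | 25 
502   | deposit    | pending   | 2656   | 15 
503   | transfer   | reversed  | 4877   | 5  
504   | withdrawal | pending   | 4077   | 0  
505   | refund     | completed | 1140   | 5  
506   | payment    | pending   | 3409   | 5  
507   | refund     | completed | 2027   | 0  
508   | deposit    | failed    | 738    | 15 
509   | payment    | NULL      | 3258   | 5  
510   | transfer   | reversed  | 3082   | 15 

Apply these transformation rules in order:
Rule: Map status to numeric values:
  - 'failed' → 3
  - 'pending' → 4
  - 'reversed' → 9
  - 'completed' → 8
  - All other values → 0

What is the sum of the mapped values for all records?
52

Step 1: Apply mapping to each record
Step 2: Count by status:
  'failed': 2 records × 3 = 6
  'pending': 3 records × 4 = 12
  'reversed': 2 records × 9 = 18
  'completed': 2 records × 8 = 16
Step 3: Sum all mapped values = 52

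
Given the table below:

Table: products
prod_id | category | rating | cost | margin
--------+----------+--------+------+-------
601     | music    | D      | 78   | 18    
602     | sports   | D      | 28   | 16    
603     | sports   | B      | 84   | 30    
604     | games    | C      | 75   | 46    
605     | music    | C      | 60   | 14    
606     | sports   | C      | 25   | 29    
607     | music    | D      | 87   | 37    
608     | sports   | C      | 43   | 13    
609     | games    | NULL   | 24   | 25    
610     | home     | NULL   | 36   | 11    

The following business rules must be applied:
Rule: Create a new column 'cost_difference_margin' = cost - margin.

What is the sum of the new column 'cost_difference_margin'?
301

Step 1: For each record, compute cost - margin
Example calculations:
  78 - 18 = 60
  28 - 16 = 12
  84 - 30 = 54
  ...
Step 2: Sum all derived values
Step 3: Total = 301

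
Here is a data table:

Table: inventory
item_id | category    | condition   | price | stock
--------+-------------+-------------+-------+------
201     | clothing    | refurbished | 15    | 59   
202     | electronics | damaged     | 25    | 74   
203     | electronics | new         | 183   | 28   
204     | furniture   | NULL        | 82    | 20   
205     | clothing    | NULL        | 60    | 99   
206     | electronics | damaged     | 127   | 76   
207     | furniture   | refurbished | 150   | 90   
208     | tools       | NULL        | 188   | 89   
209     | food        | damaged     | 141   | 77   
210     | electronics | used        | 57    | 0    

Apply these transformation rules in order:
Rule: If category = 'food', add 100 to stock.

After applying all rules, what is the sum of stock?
712

Step 1: Count records where category = 'food': 1
Step 2: Total bonus added: 1 × 100 = 100
Step 3: Original sum of stock: 612
Step 4: Final sum = 612 + 100 = 712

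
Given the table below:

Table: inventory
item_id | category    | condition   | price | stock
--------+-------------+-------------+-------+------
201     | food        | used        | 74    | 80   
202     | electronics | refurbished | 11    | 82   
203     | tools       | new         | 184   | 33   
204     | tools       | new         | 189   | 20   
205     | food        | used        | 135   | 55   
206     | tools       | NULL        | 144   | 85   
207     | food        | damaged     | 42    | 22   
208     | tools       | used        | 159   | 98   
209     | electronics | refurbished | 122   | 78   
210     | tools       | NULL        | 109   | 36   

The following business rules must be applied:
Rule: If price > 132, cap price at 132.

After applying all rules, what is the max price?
132

Step 1: Original maximum price = 189
Step 2: Apply cap at 132
Step 3: 5 records had price > 132 and were capped
Step 4: Maximum after transformation = 132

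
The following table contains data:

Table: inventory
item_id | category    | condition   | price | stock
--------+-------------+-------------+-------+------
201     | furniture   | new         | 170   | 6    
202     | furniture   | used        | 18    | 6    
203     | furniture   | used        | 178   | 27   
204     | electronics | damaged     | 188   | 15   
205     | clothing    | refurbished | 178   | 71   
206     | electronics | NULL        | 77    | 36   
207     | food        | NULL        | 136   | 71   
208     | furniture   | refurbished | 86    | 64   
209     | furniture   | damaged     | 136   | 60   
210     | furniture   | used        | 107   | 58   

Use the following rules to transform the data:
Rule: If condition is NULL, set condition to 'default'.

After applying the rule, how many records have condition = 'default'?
2

Step 1: Count records where condition IS NULL
Step 2: Found 2 records with NULL condition
Step 3: These records will have condition set to 'default'
Step 4: Records already having condition = 'default': 0
Step 5: Answer: 2 + 0 = 2 records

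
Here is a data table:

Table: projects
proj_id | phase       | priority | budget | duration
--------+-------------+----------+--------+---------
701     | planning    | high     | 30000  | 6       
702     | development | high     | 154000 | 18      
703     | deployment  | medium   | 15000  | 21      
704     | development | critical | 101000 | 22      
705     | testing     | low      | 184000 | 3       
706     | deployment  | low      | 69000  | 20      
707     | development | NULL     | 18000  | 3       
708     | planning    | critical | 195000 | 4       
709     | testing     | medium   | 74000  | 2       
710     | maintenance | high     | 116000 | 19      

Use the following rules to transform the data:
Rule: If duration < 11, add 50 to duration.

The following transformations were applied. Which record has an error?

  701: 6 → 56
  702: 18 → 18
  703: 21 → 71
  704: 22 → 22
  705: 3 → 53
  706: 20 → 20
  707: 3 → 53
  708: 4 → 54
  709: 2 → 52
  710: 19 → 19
Record 703 has an error. The correct transformed value should be 21, not 71.

Step 1: Check each record against the rule
Step 2: Record 703 has duration = 21
Step 3: Since 21 >= 11, the bonus should not have been applied
Step 4: Correct value = 21, but claimed value = 71
Conclusion: Record 703 has the error.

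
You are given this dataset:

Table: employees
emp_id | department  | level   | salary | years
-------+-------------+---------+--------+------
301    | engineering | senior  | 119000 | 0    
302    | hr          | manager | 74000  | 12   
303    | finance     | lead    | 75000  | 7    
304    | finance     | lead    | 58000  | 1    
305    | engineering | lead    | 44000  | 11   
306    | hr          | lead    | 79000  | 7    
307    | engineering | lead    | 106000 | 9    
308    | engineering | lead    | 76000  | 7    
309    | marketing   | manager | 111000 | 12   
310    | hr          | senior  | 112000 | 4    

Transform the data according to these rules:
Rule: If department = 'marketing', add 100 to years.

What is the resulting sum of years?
170

Step 1: Count records where department = 'marketing': 1
Step 2: Total bonus added: 1 × 100 = 100
Step 3: Original sum of years: 70
Step 4: Final sum = 70 + 100 = 170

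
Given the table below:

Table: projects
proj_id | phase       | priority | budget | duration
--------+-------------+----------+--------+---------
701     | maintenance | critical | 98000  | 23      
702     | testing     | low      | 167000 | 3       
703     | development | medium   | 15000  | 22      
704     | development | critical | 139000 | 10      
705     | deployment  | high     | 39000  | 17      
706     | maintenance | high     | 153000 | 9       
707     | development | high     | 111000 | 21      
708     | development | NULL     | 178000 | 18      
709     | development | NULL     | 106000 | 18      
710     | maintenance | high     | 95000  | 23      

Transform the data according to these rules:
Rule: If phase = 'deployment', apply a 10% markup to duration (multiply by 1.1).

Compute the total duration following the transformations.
165.7

Step 1: Records with phase = 'deployment' have total duration = 17
Step 2: Apply multiplier: 17 × 1.1 = 18.7
Step 3: Other records total: 147
Step 4: Final sum = 18.7 + 147 = 165.7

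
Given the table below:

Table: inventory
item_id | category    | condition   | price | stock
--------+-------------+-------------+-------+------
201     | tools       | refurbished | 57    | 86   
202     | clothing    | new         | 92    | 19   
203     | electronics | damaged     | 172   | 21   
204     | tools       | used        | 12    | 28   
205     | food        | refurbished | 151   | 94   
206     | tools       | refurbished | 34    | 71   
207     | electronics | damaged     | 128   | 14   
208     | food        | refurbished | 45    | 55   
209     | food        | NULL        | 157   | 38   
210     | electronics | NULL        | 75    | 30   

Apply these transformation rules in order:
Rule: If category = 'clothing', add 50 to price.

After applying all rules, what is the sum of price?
973

Step 1: Count records where category = 'clothing': 1
Step 2: Total bonus added: 1 × 50 = 50
Step 3: Original sum of price: 923
Step 4: Final sum = 923 + 50 = 973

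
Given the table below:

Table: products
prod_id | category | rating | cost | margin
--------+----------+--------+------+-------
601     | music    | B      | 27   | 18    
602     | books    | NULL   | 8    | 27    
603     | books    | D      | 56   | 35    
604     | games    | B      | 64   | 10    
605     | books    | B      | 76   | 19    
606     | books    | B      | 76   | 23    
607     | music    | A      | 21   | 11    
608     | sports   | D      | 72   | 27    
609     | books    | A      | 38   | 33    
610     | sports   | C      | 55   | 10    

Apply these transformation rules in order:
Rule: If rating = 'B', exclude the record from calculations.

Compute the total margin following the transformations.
143

Step 1: Identify records where rating = 'B'
Step 2: The excluded records sum to 70
Step 3: Original total margin = 213
Step 4: Remaining total = 213 - 70 = 143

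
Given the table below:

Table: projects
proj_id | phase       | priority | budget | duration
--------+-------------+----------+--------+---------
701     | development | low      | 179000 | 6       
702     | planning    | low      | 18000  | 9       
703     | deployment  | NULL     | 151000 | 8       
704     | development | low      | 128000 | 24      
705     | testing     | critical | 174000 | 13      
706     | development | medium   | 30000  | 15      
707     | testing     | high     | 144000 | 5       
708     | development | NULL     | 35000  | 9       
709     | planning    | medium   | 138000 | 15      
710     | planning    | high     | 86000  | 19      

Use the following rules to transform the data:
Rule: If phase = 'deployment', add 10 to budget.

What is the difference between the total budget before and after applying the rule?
10

Step 1: Original sum of budget = 1083000
Step 2: 1 records have phase = 'deployment'
Step 3: Each affected record changes by 10
Step 4: Total change = 1 × 10 = 10
Step 5: New sum = 1083000 + 10 = 1083010
Step 6: Difference = |1083010 - 1083000| = 10
        (Sum increased by 10)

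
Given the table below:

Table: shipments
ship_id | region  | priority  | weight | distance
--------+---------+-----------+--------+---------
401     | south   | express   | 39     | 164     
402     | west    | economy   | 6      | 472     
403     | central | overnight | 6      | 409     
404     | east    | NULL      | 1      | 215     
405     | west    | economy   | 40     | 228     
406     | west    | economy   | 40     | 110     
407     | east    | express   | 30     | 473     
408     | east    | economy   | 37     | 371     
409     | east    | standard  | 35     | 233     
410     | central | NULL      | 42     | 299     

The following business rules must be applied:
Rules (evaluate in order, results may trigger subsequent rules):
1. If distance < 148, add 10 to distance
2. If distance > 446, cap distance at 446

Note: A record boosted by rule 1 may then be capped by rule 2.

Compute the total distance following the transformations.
2931

Step 1: Apply rule 1 to records with distance < 148
  - 1 records get bonus of 10
  - Of these, 0 records then exceed 446 and get capped
Step 2: Apply rule 2 to records with distance > 446
  - 2 records (original) are capped
Step 3: Calculate final sum = 2931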